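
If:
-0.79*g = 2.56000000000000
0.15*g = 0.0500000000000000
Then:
No Solution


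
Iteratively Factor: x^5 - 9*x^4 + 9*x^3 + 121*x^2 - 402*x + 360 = (x - 3)*(x^4 - 6*x^3 - 9*x^2 + 94*x - 120) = (x - 3)*(x - 2)*(x^3 - 4*x^2 - 17*x + 60) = (x - 5)*(x - 3)*(x - 2)*(x^2 + x - 12) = (x - 5)*(x - 3)^2*(x - 2)*(x + 4)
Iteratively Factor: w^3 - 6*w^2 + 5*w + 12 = (w - 4)*(w^2 - 2*w - 3) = (w - 4)*(w - 3)*(w + 1)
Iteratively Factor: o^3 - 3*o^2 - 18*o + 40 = (o - 5)*(o^2 + 2*o - 8) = (o - 5)*(o - 2)*(o + 4)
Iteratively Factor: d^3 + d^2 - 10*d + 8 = (d + 4)*(d^2 - 3*d + 2) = (d - 1)*(d + 4)*(d - 2)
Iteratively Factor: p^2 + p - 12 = (p + 4)*(p - 3)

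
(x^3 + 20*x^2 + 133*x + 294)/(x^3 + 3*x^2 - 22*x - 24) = (x^2 + 14*x + 49)/(x^2 - 3*x - 4)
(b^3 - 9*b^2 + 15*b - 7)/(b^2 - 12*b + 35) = (b^2 - 2*b + 1)/(b - 5)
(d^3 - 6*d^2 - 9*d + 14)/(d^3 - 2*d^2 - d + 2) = (d^2 - 5*d - 14)/(d^2 - d - 2)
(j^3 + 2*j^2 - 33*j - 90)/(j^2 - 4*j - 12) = (j^2 + 8*j + 15)/(j + 2)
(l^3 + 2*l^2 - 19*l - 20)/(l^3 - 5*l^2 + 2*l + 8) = (l + 5)/(l - 2)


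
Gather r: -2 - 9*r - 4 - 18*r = -27*r - 6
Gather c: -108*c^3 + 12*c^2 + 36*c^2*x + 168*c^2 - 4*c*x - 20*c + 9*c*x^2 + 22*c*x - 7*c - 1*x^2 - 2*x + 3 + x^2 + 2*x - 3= -108*c^3 + c^2*(36*x + 180) + c*(9*x^2 + 18*x - 27)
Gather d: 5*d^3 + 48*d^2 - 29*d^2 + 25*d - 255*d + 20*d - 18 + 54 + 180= 5*d^3 + 19*d^2 - 210*d + 216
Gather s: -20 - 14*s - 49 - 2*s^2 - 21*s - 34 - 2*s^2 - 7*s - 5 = -4*s^2 - 42*s - 108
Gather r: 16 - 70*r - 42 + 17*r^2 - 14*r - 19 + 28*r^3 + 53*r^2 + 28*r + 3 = 28*r^3 + 70*r^2 - 56*r - 42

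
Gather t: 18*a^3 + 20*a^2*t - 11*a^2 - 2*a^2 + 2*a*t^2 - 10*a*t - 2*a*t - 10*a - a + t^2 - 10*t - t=18*a^3 - 13*a^2 - 11*a + t^2*(2*a + 1) + t*(20*a^2 - 12*a - 11)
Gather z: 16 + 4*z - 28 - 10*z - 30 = -6*z - 42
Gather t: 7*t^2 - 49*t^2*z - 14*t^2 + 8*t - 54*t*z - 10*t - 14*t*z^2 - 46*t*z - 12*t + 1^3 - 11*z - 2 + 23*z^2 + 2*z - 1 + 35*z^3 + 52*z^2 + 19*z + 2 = t^2*(-49*z - 7) + t*(-14*z^2 - 100*z - 14) + 35*z^3 + 75*z^2 + 10*z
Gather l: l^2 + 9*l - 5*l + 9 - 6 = l^2 + 4*l + 3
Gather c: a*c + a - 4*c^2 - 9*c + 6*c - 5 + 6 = a - 4*c^2 + c*(a - 3) + 1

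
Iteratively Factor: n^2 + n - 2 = (n + 2)*(n - 1)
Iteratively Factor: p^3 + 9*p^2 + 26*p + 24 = (p + 3)*(p^2 + 6*p + 8) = (p + 2)*(p + 3)*(p + 4)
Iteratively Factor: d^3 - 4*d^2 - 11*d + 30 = (d + 3)*(d^2 - 7*d + 10) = (d - 2)*(d + 3)*(d - 5)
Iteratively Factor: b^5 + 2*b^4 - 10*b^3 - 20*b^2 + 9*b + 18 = (b - 1)*(b^4 + 3*b^3 - 7*b^2 - 27*b - 18) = (b - 1)*(b + 1)*(b^3 + 2*b^2 - 9*b - 18) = (b - 1)*(b + 1)*(b + 3)*(b^2 - b - 6) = (b - 1)*(b + 1)*(b + 2)*(b + 3)*(b - 3)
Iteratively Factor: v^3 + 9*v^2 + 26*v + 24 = (v + 4)*(v^2 + 5*v + 6) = (v + 2)*(v + 4)*(v + 3)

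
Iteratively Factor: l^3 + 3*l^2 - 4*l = (l)*(l^2 + 3*l - 4) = l*(l + 4)*(l - 1)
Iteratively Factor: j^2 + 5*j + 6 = (j + 3)*(j + 2)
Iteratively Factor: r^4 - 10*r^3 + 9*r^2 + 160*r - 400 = (r - 5)*(r^3 - 5*r^2 - 16*r + 80) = (r - 5)*(r + 4)*(r^2 - 9*r + 20) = (r - 5)*(r - 4)*(r + 4)*(r - 5)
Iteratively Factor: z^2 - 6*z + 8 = (z - 4)*(z - 2)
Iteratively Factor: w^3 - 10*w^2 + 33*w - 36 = (w - 4)*(w^2 - 6*w + 9) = (w - 4)*(w - 3)*(w - 3)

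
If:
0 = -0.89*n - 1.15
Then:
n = -1.29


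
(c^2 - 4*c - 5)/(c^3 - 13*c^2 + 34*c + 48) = (c - 5)/(c^2 - 14*c + 48)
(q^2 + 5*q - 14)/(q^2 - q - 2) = (q + 7)/(q + 1)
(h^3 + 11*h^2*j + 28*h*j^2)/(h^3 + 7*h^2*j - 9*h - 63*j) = h*(h + 4*j)/(h^2 - 9)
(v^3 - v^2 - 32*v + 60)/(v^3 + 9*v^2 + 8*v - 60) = (v - 5)/(v + 5)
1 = 1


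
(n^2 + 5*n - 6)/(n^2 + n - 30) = (n - 1)/(n - 5)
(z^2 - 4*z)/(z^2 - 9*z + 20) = z/(z - 5)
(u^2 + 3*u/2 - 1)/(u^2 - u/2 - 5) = (2*u - 1)/(2*u - 5)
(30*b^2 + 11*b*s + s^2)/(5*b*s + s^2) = (6*b + s)/s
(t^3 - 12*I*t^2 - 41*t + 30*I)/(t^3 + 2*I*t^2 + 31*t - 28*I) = (t^2 - 11*I*t - 30)/(t^2 + 3*I*t + 28)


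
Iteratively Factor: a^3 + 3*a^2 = (a + 3)*(a^2) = a*(a + 3)*(a)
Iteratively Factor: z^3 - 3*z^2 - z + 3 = (z - 3)*(z^2 - 1) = (z - 3)*(z - 1)*(z + 1)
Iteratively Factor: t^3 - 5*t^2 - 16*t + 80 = (t + 4)*(t^2 - 9*t + 20) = (t - 5)*(t + 4)*(t - 4)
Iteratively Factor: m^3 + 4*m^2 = (m)*(m^2 + 4*m) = m*(m + 4)*(m)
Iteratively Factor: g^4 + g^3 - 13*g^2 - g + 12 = (g - 1)*(g^3 + 2*g^2 - 11*g - 12) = (g - 3)*(g - 1)*(g^2 + 5*g + 4) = (g - 3)*(g - 1)*(g + 4)*(g + 1)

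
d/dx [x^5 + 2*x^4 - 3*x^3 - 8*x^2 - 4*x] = 5*x^4 + 8*x^3 - 9*x^2 - 16*x - 4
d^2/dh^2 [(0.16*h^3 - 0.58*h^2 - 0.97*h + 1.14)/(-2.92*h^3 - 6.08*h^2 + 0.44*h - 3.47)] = (-3.5527136788005e-15*h^7 + 15.571776*h^6 + 48.39024*h^5 + 10.610112*h^4 - 322.100912*h^3 - 433.9572*h^2 - 46.743312*h + 64.590556)/(24.897088*h^9 + 155.521536*h^8 + 312.570816*h^7 + 266.646032*h^6 + 322.53024*h^5 + 361.601952*h^4 + 49.695436*h^3 + 221.641392*h^2 - 15.893988*h + 41.781923)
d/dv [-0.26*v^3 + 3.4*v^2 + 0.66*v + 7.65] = -0.78*v^2 + 6.8*v + 0.66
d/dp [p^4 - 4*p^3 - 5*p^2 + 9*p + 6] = 4*p^3 - 12*p^2 - 10*p + 9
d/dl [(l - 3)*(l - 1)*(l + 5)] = 3*l^2 + 2*l - 17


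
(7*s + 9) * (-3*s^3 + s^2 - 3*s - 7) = -21*s^4 - 20*s^3 - 12*s^2 - 76*s - 63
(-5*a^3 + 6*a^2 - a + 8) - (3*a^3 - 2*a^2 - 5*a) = -8*a^3 + 8*a^2 + 4*a + 8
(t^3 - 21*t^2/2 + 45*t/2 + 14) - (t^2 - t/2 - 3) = t^3 - 23*t^2/2 + 23*t + 17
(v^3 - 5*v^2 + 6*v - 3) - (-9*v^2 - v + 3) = v^3 + 4*v^2 + 7*v - 6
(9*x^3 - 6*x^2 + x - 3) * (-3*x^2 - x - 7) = -27*x^5 + 9*x^4 - 60*x^3 + 50*x^2 - 4*x + 21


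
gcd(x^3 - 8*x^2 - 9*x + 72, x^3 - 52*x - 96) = x - 8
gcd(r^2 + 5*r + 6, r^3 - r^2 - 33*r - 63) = r + 3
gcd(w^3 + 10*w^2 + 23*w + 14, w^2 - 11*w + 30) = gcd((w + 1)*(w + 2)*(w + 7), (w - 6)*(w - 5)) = 1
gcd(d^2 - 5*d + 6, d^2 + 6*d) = 1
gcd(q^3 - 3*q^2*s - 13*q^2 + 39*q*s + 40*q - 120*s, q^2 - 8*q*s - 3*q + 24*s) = 1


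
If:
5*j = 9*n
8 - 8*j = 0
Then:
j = 1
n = 5/9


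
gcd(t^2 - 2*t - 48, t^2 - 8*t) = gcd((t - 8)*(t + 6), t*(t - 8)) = t - 8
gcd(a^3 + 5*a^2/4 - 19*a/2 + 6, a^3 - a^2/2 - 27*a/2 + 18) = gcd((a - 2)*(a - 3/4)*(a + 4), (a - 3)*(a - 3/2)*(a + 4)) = a + 4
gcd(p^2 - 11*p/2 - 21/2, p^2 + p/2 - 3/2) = p + 3/2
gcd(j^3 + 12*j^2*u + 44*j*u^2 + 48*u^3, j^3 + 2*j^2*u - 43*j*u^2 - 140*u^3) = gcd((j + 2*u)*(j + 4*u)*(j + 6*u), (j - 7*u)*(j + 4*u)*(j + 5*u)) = j + 4*u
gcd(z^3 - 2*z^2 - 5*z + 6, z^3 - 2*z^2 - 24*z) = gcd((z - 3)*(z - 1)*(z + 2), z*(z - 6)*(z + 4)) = 1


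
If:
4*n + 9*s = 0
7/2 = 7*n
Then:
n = 1/2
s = -2/9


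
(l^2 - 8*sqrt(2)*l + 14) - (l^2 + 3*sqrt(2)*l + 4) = -11*sqrt(2)*l + 10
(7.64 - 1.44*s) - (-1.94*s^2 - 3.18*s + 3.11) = 1.94*s^2 + 1.74*s + 4.53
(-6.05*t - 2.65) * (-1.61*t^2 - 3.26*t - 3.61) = 9.7405*t^3 + 23.9895*t^2 + 30.4795*t + 9.5665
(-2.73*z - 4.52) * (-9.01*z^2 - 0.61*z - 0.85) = 24.5973*z^3 + 42.3905*z^2 + 5.0777*z + 3.842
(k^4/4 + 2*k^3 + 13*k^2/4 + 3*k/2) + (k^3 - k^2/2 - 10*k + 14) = k^4/4 + 3*k^3 + 11*k^2/4 - 17*k/2 + 14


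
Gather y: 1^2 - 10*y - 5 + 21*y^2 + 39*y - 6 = 21*y^2 + 29*y - 10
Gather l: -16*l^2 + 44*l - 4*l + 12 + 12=-16*l^2 + 40*l + 24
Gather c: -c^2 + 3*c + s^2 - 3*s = -c^2 + 3*c + s^2 - 3*s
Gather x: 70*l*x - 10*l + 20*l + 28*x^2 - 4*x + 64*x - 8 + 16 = 10*l + 28*x^2 + x*(70*l + 60) + 8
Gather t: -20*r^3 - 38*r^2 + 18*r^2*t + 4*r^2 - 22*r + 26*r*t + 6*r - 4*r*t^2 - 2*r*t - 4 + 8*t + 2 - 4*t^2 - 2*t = -20*r^3 - 34*r^2 - 16*r + t^2*(-4*r - 4) + t*(18*r^2 + 24*r + 6) - 2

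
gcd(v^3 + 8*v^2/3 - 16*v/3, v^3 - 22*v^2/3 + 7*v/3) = v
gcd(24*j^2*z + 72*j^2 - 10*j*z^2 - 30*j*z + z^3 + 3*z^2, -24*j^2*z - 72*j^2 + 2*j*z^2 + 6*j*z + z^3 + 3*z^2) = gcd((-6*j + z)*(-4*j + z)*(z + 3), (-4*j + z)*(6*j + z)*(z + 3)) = -4*j*z - 12*j + z^2 + 3*z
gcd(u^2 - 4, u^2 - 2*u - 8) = u + 2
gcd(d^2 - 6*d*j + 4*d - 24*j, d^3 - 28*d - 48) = d + 4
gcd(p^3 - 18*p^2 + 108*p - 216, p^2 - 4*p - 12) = p - 6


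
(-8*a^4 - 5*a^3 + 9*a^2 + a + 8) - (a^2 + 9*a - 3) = -8*a^4 - 5*a^3 + 8*a^2 - 8*a + 11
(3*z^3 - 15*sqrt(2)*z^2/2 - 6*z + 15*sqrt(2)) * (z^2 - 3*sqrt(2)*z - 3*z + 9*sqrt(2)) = 3*z^5 - 33*sqrt(2)*z^4/2 - 9*z^4 + 39*z^3 + 99*sqrt(2)*z^3/2 - 117*z^2 + 33*sqrt(2)*z^2 - 99*sqrt(2)*z - 90*z + 270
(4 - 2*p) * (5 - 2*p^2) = 4*p^3 - 8*p^2 - 10*p + 20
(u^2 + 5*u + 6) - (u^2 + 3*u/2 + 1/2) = 7*u/2 + 11/2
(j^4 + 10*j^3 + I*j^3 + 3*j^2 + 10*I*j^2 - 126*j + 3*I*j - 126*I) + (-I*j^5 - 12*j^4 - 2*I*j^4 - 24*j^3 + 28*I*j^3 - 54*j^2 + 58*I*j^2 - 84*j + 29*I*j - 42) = -I*j^5 - 11*j^4 - 2*I*j^4 - 14*j^3 + 29*I*j^3 - 51*j^2 + 68*I*j^2 - 210*j + 32*I*j - 42 - 126*I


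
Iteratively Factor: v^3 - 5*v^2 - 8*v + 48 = (v - 4)*(v^2 - v - 12) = (v - 4)*(v + 3)*(v - 4)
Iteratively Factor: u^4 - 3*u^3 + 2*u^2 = (u)*(u^3 - 3*u^2 + 2*u) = u^2*(u^2 - 3*u + 2) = u^2*(u - 1)*(u - 2)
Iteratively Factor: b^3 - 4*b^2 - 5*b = (b + 1)*(b^2 - 5*b) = b*(b + 1)*(b - 5)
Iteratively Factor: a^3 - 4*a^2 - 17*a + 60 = (a - 5)*(a^2 + a - 12) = (a - 5)*(a + 4)*(a - 3)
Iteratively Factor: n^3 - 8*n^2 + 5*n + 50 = (n + 2)*(n^2 - 10*n + 25) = (n - 5)*(n + 2)*(n - 5)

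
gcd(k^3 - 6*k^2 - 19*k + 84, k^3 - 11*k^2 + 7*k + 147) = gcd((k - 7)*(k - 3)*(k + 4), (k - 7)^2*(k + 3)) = k - 7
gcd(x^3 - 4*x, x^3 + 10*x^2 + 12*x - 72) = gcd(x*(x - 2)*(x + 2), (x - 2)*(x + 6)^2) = x - 2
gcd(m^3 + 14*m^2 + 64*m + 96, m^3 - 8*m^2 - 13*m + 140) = m + 4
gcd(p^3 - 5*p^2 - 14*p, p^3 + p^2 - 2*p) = p^2 + 2*p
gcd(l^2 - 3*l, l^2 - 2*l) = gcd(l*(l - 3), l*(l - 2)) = l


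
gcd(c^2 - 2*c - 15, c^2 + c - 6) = c + 3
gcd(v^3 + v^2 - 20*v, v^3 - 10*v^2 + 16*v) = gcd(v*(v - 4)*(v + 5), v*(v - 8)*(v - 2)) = v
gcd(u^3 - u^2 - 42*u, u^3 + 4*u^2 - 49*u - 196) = u - 7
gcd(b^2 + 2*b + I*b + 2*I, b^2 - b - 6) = b + 2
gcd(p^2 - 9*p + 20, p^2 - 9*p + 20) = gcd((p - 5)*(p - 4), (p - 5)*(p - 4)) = p^2 - 9*p + 20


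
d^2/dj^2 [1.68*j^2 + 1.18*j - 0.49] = 3.36000000000000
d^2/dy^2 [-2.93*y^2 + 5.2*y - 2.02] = -5.86000000000000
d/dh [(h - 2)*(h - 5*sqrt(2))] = 2*h - 5*sqrt(2) - 2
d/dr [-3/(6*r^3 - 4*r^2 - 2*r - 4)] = 3*(9*r^2 - 4*r - 1)/(2*(-3*r^3 + 2*r^2 + r + 2)^2)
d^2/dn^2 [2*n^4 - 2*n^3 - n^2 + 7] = 24*n^2 - 12*n - 2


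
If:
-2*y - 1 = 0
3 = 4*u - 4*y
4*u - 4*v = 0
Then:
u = 1/4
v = 1/4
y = -1/2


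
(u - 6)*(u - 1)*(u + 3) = u^3 - 4*u^2 - 15*u + 18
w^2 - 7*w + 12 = (w - 4)*(w - 3)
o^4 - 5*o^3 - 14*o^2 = o^2*(o - 7)*(o + 2)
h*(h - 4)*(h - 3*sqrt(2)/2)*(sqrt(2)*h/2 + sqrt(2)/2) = sqrt(2)*h^4/2 - 3*sqrt(2)*h^3/2 - 3*h^3/2 - 2*sqrt(2)*h^2 + 9*h^2/2 + 6*h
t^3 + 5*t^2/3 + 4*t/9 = t*(t + 1/3)*(t + 4/3)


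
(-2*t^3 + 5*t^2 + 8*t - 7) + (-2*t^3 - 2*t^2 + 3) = -4*t^3 + 3*t^2 + 8*t - 4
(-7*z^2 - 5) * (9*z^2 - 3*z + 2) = -63*z^4 + 21*z^3 - 59*z^2 + 15*z - 10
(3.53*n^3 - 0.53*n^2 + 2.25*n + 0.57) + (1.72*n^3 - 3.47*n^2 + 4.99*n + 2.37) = 5.25*n^3 - 4.0*n^2 + 7.24*n + 2.94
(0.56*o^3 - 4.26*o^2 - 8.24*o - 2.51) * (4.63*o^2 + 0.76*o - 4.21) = 2.5928*o^5 - 19.2982*o^4 - 43.7464*o^3 + 0.0509000000000022*o^2 + 32.7828*o + 10.5671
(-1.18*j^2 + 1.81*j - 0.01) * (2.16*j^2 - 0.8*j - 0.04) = -2.5488*j^4 + 4.8536*j^3 - 1.4224*j^2 - 0.0644*j + 0.0004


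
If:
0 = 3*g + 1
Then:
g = -1/3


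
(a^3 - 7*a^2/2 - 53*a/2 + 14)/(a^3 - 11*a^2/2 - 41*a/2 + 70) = (2*a - 1)/(2*a - 5)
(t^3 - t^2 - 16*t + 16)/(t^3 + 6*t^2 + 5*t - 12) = (t - 4)/(t + 3)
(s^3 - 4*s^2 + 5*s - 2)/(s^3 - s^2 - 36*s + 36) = (s^2 - 3*s + 2)/(s^2 - 36)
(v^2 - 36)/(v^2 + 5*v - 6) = (v - 6)/(v - 1)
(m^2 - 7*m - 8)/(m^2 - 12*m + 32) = (m + 1)/(m - 4)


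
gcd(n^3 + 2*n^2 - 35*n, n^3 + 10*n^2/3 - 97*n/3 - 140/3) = n^2 + 2*n - 35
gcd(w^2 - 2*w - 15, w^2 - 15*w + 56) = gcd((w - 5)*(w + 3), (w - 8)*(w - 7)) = 1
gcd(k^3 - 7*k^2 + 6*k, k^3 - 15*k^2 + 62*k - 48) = k^2 - 7*k + 6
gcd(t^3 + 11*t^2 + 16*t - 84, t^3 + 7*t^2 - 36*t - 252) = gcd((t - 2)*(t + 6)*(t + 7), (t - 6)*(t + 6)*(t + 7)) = t^2 + 13*t + 42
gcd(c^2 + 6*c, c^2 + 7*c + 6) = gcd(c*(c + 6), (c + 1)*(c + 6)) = c + 6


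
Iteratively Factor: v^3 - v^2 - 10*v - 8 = (v - 4)*(v^2 + 3*v + 2) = (v - 4)*(v + 1)*(v + 2)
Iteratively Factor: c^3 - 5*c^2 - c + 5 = (c - 1)*(c^2 - 4*c - 5) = (c - 1)*(c + 1)*(c - 5)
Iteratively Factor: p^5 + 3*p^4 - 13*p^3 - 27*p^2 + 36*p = (p)*(p^4 + 3*p^3 - 13*p^2 - 27*p + 36) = p*(p - 1)*(p^3 + 4*p^2 - 9*p - 36) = p*(p - 1)*(p + 4)*(p^2 - 9) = p*(p - 1)*(p + 3)*(p + 4)*(p - 3)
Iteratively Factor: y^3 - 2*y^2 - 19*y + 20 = (y - 1)*(y^2 - y - 20) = (y - 1)*(y + 4)*(y - 5)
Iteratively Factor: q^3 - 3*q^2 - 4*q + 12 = (q - 3)*(q^2 - 4) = (q - 3)*(q - 2)*(q + 2)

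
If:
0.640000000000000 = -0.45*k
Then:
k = -1.42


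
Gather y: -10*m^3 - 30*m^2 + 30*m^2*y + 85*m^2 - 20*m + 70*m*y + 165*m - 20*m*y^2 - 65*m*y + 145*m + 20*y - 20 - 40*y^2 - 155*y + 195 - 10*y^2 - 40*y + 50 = -10*m^3 + 55*m^2 + 290*m + y^2*(-20*m - 50) + y*(30*m^2 + 5*m - 175) + 225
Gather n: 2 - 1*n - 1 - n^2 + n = 1 - n^2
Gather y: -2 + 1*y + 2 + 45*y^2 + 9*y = 45*y^2 + 10*y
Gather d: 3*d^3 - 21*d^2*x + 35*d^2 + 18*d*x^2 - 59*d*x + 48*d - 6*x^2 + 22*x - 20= 3*d^3 + d^2*(35 - 21*x) + d*(18*x^2 - 59*x + 48) - 6*x^2 + 22*x - 20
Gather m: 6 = 6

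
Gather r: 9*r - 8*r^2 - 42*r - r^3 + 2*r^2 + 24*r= -r^3 - 6*r^2 - 9*r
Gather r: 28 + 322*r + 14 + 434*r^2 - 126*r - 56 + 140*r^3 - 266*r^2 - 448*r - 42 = 140*r^3 + 168*r^2 - 252*r - 56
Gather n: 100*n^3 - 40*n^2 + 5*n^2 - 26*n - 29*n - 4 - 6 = 100*n^3 - 35*n^2 - 55*n - 10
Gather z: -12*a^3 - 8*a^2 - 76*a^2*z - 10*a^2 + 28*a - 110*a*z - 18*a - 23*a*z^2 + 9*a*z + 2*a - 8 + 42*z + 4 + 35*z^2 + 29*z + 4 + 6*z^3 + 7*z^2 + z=-12*a^3 - 18*a^2 + 12*a + 6*z^3 + z^2*(42 - 23*a) + z*(-76*a^2 - 101*a + 72)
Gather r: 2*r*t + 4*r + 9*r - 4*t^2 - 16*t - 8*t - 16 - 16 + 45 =r*(2*t + 13) - 4*t^2 - 24*t + 13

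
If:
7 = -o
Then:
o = -7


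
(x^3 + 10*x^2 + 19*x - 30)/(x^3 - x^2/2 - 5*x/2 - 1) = 2*(-x^3 - 10*x^2 - 19*x + 30)/(-2*x^3 + x^2 + 5*x + 2)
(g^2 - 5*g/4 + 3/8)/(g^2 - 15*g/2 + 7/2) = (g - 3/4)/(g - 7)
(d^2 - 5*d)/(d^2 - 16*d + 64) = d*(d - 5)/(d^2 - 16*d + 64)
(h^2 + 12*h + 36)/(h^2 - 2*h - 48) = (h + 6)/(h - 8)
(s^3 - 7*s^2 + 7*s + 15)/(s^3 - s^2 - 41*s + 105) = (s + 1)/(s + 7)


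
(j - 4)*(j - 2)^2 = j^3 - 8*j^2 + 20*j - 16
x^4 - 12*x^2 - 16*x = x*(x - 4)*(x + 2)^2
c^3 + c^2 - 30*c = c*(c - 5)*(c + 6)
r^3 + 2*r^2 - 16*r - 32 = (r - 4)*(r + 2)*(r + 4)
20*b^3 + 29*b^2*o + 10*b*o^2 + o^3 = (b + o)*(4*b + o)*(5*b + o)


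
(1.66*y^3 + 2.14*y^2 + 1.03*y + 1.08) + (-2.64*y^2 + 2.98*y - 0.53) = 1.66*y^3 - 0.5*y^2 + 4.01*y + 0.55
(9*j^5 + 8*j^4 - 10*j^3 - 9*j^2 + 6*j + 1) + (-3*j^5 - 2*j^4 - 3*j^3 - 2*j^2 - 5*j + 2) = 6*j^5 + 6*j^4 - 13*j^3 - 11*j^2 + j + 3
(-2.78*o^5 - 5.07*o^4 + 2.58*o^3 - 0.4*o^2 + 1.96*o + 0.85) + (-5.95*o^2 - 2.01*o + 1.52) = -2.78*o^5 - 5.07*o^4 + 2.58*o^3 - 6.35*o^2 - 0.0499999999999998*o + 2.37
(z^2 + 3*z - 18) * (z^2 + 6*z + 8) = z^4 + 9*z^3 + 8*z^2 - 84*z - 144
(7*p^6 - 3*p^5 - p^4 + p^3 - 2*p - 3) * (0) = 0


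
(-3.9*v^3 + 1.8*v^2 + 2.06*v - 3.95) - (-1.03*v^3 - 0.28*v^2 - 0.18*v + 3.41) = -2.87*v^3 + 2.08*v^2 + 2.24*v - 7.36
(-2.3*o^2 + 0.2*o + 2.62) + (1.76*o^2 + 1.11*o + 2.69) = -0.54*o^2 + 1.31*o + 5.31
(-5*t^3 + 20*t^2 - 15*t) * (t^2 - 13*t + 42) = -5*t^5 + 85*t^4 - 485*t^3 + 1035*t^2 - 630*t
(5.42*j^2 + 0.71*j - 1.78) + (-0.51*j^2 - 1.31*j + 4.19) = 4.91*j^2 - 0.6*j + 2.41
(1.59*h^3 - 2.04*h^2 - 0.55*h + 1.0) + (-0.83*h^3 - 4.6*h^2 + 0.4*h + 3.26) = 0.76*h^3 - 6.64*h^2 - 0.15*h + 4.26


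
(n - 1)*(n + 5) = n^2 + 4*n - 5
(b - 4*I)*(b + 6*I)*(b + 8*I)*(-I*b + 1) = -I*b^4 + 11*b^3 + 2*I*b^2 + 200*b + 192*I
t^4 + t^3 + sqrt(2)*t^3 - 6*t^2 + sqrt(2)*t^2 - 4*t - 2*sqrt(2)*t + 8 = (t - 1)*(t + 2)*(t - sqrt(2))*(t + 2*sqrt(2))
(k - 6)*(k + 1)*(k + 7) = k^3 + 2*k^2 - 41*k - 42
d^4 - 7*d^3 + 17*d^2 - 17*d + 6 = (d - 3)*(d - 2)*(d - 1)^2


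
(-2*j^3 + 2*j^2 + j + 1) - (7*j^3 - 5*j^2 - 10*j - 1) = -9*j^3 + 7*j^2 + 11*j + 2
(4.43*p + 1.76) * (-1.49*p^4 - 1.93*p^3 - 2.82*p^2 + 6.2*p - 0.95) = -6.6007*p^5 - 11.1723*p^4 - 15.8894*p^3 + 22.5028*p^2 + 6.7035*p - 1.672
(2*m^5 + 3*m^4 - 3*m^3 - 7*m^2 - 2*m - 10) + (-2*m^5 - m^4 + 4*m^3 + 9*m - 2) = 2*m^4 + m^3 - 7*m^2 + 7*m - 12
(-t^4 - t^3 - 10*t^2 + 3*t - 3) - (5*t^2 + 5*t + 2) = -t^4 - t^3 - 15*t^2 - 2*t - 5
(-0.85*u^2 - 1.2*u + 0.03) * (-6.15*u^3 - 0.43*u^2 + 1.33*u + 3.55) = 5.2275*u^5 + 7.7455*u^4 - 0.799*u^3 - 4.6264*u^2 - 4.2201*u + 0.1065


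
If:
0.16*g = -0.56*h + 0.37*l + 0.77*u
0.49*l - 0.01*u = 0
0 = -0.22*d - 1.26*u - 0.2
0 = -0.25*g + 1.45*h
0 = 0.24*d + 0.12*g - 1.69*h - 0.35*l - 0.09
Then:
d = 0.02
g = -0.49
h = -0.08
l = -0.00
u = -0.16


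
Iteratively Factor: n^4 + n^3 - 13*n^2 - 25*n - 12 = (n + 1)*(n^3 - 13*n - 12) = (n + 1)*(n + 3)*(n^2 - 3*n - 4) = (n - 4)*(n + 1)*(n + 3)*(n + 1)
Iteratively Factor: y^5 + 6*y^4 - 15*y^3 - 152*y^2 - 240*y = (y)*(y^4 + 6*y^3 - 15*y^2 - 152*y - 240) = y*(y + 4)*(y^3 + 2*y^2 - 23*y - 60) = y*(y + 4)^2*(y^2 - 2*y - 15) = y*(y - 5)*(y + 4)^2*(y + 3)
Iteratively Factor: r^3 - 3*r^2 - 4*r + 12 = (r + 2)*(r^2 - 5*r + 6) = (r - 2)*(r + 2)*(r - 3)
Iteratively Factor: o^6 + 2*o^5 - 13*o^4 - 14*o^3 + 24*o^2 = (o + 4)*(o^5 - 2*o^4 - 5*o^3 + 6*o^2) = (o - 1)*(o + 4)*(o^4 - o^3 - 6*o^2) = (o - 1)*(o + 2)*(o + 4)*(o^3 - 3*o^2) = o*(o - 1)*(o + 2)*(o + 4)*(o^2 - 3*o) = o*(o - 3)*(o - 1)*(o + 2)*(o + 4)*(o)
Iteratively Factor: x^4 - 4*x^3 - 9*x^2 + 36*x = (x)*(x^3 - 4*x^2 - 9*x + 36) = x*(x - 3)*(x^2 - x - 12) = x*(x - 4)*(x - 3)*(x + 3)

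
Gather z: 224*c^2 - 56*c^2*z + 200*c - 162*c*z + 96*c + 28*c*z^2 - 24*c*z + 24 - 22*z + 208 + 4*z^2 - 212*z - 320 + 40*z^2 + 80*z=224*c^2 + 296*c + z^2*(28*c + 44) + z*(-56*c^2 - 186*c - 154) - 88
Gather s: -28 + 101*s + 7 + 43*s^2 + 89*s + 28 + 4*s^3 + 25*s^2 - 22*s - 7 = 4*s^3 + 68*s^2 + 168*s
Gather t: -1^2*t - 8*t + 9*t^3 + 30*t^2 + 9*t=9*t^3 + 30*t^2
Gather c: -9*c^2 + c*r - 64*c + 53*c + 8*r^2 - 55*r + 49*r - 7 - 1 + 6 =-9*c^2 + c*(r - 11) + 8*r^2 - 6*r - 2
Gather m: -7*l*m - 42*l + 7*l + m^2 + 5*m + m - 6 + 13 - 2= -35*l + m^2 + m*(6 - 7*l) + 5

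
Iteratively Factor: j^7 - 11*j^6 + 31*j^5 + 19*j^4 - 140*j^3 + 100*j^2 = (j + 2)*(j^6 - 13*j^5 + 57*j^4 - 95*j^3 + 50*j^2) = (j - 5)*(j + 2)*(j^5 - 8*j^4 + 17*j^3 - 10*j^2) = j*(j - 5)*(j + 2)*(j^4 - 8*j^3 + 17*j^2 - 10*j) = j*(j - 5)*(j - 1)*(j + 2)*(j^3 - 7*j^2 + 10*j) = j*(j - 5)*(j - 2)*(j - 1)*(j + 2)*(j^2 - 5*j) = j*(j - 5)^2*(j - 2)*(j - 1)*(j + 2)*(j)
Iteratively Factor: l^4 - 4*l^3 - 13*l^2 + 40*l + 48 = (l - 4)*(l^3 - 13*l - 12) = (l - 4)*(l + 1)*(l^2 - l - 12) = (l - 4)^2*(l + 1)*(l + 3)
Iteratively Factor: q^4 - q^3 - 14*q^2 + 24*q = (q - 3)*(q^3 + 2*q^2 - 8*q) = q*(q - 3)*(q^2 + 2*q - 8) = q*(q - 3)*(q - 2)*(q + 4)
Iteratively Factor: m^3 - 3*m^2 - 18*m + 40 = (m + 4)*(m^2 - 7*m + 10) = (m - 2)*(m + 4)*(m - 5)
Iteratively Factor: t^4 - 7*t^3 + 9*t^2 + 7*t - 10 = (t - 5)*(t^3 - 2*t^2 - t + 2) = (t - 5)*(t - 1)*(t^2 - t - 2) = (t - 5)*(t - 2)*(t - 1)*(t + 1)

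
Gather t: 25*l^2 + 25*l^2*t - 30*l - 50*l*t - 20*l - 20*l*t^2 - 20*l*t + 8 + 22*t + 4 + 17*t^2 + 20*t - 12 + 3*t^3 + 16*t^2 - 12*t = 25*l^2 - 50*l + 3*t^3 + t^2*(33 - 20*l) + t*(25*l^2 - 70*l + 30)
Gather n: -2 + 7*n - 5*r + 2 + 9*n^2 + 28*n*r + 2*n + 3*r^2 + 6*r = 9*n^2 + n*(28*r + 9) + 3*r^2 + r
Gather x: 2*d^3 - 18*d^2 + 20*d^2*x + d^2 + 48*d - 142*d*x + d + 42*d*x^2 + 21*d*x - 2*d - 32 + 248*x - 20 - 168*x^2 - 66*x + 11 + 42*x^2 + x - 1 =2*d^3 - 17*d^2 + 47*d + x^2*(42*d - 126) + x*(20*d^2 - 121*d + 183) - 42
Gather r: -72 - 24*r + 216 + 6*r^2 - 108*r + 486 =6*r^2 - 132*r + 630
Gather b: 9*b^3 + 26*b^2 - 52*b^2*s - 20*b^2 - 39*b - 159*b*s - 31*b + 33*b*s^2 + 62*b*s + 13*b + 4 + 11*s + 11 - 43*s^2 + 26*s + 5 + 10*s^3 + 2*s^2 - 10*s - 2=9*b^3 + b^2*(6 - 52*s) + b*(33*s^2 - 97*s - 57) + 10*s^3 - 41*s^2 + 27*s + 18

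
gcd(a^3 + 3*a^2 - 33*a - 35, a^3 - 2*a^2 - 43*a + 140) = a^2 + 2*a - 35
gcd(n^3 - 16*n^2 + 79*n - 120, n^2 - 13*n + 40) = n^2 - 13*n + 40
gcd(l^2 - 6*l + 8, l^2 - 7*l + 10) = l - 2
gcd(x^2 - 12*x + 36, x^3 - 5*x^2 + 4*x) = 1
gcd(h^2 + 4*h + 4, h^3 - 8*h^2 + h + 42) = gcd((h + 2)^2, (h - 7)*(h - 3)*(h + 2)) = h + 2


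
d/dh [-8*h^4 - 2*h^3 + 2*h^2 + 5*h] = -32*h^3 - 6*h^2 + 4*h + 5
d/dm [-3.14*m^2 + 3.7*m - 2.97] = 3.7 - 6.28*m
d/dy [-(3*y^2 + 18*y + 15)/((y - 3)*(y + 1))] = 24/(y^2 - 6*y + 9)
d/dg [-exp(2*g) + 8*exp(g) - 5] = 2*(4 - exp(g))*exp(g)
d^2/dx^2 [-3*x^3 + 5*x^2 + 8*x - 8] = 10 - 18*x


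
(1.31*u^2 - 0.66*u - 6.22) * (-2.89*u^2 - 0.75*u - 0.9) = -3.7859*u^4 + 0.9249*u^3 + 17.2918*u^2 + 5.259*u + 5.598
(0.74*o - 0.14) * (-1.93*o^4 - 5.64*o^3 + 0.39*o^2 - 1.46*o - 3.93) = -1.4282*o^5 - 3.9034*o^4 + 1.0782*o^3 - 1.135*o^2 - 2.7038*o + 0.5502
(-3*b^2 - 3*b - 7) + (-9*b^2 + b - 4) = -12*b^2 - 2*b - 11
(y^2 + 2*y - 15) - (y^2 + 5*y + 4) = -3*y - 19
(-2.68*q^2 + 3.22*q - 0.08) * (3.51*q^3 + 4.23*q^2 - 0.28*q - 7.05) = -9.4068*q^5 - 0.034200000000002*q^4 + 14.0902*q^3 + 17.654*q^2 - 22.6786*q + 0.564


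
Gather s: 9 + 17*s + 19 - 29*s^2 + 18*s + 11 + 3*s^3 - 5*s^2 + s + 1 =3*s^3 - 34*s^2 + 36*s + 40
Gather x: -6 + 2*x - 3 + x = 3*x - 9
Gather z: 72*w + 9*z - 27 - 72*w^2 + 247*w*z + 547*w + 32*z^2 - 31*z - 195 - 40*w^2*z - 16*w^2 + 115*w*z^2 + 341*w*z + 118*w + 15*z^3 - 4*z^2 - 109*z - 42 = -88*w^2 + 737*w + 15*z^3 + z^2*(115*w + 28) + z*(-40*w^2 + 588*w - 131) - 264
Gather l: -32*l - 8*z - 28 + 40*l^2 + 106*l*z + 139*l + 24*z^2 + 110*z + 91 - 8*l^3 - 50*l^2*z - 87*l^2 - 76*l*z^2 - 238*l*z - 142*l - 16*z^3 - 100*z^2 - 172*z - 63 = -8*l^3 + l^2*(-50*z - 47) + l*(-76*z^2 - 132*z - 35) - 16*z^3 - 76*z^2 - 70*z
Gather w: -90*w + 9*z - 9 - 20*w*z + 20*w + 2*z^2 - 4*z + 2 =w*(-20*z - 70) + 2*z^2 + 5*z - 7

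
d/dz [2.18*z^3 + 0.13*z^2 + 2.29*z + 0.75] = 6.54*z^2 + 0.26*z + 2.29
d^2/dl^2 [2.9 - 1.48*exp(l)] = -1.48*exp(l)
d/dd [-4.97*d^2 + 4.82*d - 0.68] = 4.82 - 9.94*d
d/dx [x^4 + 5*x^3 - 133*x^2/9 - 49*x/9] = 4*x^3 + 15*x^2 - 266*x/9 - 49/9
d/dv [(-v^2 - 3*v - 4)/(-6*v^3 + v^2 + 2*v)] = (-6*v^4 - 36*v^3 - 71*v^2 + 8*v + 8)/(v^2*(36*v^4 - 12*v^3 - 23*v^2 + 4*v + 4))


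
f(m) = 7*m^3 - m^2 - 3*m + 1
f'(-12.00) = 3045.00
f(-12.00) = -12203.00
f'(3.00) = 180.00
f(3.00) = 172.00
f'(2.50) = 123.25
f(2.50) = 96.62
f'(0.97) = 14.82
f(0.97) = 3.54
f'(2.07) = 82.84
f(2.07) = 52.59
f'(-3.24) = 223.93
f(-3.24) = -237.86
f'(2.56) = 129.51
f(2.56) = 104.21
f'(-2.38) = 120.71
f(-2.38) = -91.89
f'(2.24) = 97.89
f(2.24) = 67.94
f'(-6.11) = 793.19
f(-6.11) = -1614.70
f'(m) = 21*m^2 - 2*m - 3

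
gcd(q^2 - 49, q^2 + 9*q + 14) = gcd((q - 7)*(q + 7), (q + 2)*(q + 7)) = q + 7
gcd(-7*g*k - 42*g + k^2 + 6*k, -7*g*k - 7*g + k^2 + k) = 7*g - k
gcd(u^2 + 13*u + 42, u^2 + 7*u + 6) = u + 6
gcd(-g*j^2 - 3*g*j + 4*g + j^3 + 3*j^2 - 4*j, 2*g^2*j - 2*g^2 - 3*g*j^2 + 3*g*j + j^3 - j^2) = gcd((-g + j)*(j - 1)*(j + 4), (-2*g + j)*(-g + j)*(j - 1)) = g*j - g - j^2 + j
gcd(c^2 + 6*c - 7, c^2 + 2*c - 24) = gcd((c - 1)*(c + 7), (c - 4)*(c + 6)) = 1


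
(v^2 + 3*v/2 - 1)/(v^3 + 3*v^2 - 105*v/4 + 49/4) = 2*(v + 2)/(2*v^2 + 7*v - 49)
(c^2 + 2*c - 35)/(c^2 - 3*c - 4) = (-c^2 - 2*c + 35)/(-c^2 + 3*c + 4)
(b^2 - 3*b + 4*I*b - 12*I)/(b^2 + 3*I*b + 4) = (b - 3)/(b - I)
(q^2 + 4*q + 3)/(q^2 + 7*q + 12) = (q + 1)/(q + 4)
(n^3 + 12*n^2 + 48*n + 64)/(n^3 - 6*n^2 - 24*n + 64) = (n^2 + 8*n + 16)/(n^2 - 10*n + 16)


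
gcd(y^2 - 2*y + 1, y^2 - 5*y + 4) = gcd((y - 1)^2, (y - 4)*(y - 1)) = y - 1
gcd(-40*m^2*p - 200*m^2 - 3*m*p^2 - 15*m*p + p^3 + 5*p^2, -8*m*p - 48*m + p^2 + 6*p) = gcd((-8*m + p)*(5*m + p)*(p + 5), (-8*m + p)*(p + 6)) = -8*m + p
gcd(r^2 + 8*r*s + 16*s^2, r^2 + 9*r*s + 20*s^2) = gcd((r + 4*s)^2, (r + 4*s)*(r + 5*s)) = r + 4*s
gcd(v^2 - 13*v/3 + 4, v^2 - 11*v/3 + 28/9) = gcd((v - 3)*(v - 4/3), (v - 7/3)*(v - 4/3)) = v - 4/3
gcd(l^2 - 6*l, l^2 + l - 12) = 1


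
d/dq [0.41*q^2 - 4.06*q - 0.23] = 0.82*q - 4.06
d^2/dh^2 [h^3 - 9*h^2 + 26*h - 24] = 6*h - 18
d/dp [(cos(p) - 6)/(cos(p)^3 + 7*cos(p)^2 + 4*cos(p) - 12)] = (-165*cos(p) - 11*cos(2*p) + cos(3*p) - 35)*sin(p)/(2*(cos(p)^3 + 7*cos(p)^2 + 4*cos(p) - 12)^2)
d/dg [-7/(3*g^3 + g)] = 7*(9*g^2 + 1)/(g^2*(3*g^2 + 1)^2)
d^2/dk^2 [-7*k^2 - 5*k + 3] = -14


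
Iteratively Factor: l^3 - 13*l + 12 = (l - 3)*(l^2 + 3*l - 4) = (l - 3)*(l - 1)*(l + 4)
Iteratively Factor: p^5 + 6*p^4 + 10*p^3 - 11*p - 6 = (p + 2)*(p^4 + 4*p^3 + 2*p^2 - 4*p - 3) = (p + 1)*(p + 2)*(p^3 + 3*p^2 - p - 3) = (p + 1)*(p + 2)*(p + 3)*(p^2 - 1) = (p + 1)^2*(p + 2)*(p + 3)*(p - 1)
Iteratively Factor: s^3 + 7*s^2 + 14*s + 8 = (s + 2)*(s^2 + 5*s + 4) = (s + 1)*(s + 2)*(s + 4)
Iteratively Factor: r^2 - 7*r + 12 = (r - 3)*(r - 4)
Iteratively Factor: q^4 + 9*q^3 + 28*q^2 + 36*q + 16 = (q + 2)*(q^3 + 7*q^2 + 14*q + 8) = (q + 2)*(q + 4)*(q^2 + 3*q + 2) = (q + 2)^2*(q + 4)*(q + 1)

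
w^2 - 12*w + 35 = (w - 7)*(w - 5)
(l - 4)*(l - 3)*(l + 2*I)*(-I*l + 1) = -I*l^4 + 3*l^3 + 7*I*l^3 - 21*l^2 - 10*I*l^2 + 36*l - 14*I*l + 24*I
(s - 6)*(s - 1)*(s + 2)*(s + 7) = s^4 + 2*s^3 - 43*s^2 - 44*s + 84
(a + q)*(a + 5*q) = a^2 + 6*a*q + 5*q^2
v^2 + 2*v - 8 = (v - 2)*(v + 4)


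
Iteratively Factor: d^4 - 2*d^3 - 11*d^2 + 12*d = (d - 4)*(d^3 + 2*d^2 - 3*d) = d*(d - 4)*(d^2 + 2*d - 3) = d*(d - 4)*(d - 1)*(d + 3)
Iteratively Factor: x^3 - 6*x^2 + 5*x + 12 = (x + 1)*(x^2 - 7*x + 12) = (x - 3)*(x + 1)*(x - 4)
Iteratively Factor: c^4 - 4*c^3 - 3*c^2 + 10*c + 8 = (c + 1)*(c^3 - 5*c^2 + 2*c + 8) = (c - 4)*(c + 1)*(c^2 - c - 2) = (c - 4)*(c + 1)^2*(c - 2)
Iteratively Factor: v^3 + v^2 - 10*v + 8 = (v - 1)*(v^2 + 2*v - 8) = (v - 1)*(v + 4)*(v - 2)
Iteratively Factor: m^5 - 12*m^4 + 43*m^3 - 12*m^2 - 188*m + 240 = (m - 5)*(m^4 - 7*m^3 + 8*m^2 + 28*m - 48) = (m - 5)*(m - 4)*(m^3 - 3*m^2 - 4*m + 12) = (m - 5)*(m - 4)*(m - 3)*(m^2 - 4) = (m - 5)*(m - 4)*(m - 3)*(m + 2)*(m - 2)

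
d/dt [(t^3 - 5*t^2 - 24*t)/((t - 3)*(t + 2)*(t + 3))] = (7*t^2 - 12*t + 48)/(t^4 - 2*t^3 - 11*t^2 + 12*t + 36)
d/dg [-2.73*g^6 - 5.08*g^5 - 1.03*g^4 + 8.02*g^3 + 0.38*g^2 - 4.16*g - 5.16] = -16.38*g^5 - 25.4*g^4 - 4.12*g^3 + 24.06*g^2 + 0.76*g - 4.16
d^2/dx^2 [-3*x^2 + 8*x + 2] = -6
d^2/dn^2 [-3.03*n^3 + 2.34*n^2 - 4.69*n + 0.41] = 4.68 - 18.18*n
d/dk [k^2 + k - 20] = 2*k + 1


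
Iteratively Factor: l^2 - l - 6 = (l + 2)*(l - 3)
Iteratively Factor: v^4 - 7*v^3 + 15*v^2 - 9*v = (v)*(v^3 - 7*v^2 + 15*v - 9) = v*(v - 3)*(v^2 - 4*v + 3) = v*(v - 3)*(v - 1)*(v - 3)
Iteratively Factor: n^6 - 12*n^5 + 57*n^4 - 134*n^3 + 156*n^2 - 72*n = (n)*(n^5 - 12*n^4 + 57*n^3 - 134*n^2 + 156*n - 72) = n*(n - 2)*(n^4 - 10*n^3 + 37*n^2 - 60*n + 36) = n*(n - 3)*(n - 2)*(n^3 - 7*n^2 + 16*n - 12) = n*(n - 3)*(n - 2)^2*(n^2 - 5*n + 6) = n*(n - 3)*(n - 2)^3*(n - 3)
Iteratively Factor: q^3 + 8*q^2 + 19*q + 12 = (q + 4)*(q^2 + 4*q + 3) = (q + 1)*(q + 4)*(q + 3)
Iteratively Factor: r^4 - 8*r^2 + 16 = (r - 2)*(r^3 + 2*r^2 - 4*r - 8) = (r - 2)*(r + 2)*(r^2 - 4) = (r - 2)^2*(r + 2)*(r + 2)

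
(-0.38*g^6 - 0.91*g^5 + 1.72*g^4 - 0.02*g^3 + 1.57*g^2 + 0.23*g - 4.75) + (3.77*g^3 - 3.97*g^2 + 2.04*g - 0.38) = -0.38*g^6 - 0.91*g^5 + 1.72*g^4 + 3.75*g^3 - 2.4*g^2 + 2.27*g - 5.13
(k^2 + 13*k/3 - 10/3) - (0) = k^2 + 13*k/3 - 10/3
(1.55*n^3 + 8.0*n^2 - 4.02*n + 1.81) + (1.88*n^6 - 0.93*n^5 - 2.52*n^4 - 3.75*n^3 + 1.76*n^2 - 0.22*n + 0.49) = 1.88*n^6 - 0.93*n^5 - 2.52*n^4 - 2.2*n^3 + 9.76*n^2 - 4.24*n + 2.3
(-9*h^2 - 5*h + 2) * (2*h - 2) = -18*h^3 + 8*h^2 + 14*h - 4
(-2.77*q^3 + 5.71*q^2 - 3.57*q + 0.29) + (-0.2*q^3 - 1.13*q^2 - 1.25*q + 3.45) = -2.97*q^3 + 4.58*q^2 - 4.82*q + 3.74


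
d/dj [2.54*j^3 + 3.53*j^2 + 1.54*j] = 7.62*j^2 + 7.06*j + 1.54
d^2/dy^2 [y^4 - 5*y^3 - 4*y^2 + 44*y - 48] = 12*y^2 - 30*y - 8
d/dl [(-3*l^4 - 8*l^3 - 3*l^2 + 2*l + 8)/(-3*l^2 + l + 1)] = (18*l^5 + 15*l^4 - 28*l^3 - 21*l^2 + 42*l - 6)/(9*l^4 - 6*l^3 - 5*l^2 + 2*l + 1)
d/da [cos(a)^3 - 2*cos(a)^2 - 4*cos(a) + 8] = (-3*cos(a)^2 + 4*cos(a) + 4)*sin(a)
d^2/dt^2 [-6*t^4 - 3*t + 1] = -72*t^2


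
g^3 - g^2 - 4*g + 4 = (g - 2)*(g - 1)*(g + 2)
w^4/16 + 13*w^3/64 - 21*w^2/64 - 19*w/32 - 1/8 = (w/4 + 1/4)*(w/4 + 1)*(w - 2)*(w + 1/4)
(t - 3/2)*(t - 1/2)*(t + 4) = t^3 + 2*t^2 - 29*t/4 + 3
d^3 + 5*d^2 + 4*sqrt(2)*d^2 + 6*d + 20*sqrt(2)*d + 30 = (d + 5)*(d + sqrt(2))*(d + 3*sqrt(2))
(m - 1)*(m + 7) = m^2 + 6*m - 7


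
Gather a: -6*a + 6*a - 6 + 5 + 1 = 0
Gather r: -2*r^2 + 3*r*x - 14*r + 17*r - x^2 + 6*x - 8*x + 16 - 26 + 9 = -2*r^2 + r*(3*x + 3) - x^2 - 2*x - 1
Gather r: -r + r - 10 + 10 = 0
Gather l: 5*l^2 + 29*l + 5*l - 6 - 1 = 5*l^2 + 34*l - 7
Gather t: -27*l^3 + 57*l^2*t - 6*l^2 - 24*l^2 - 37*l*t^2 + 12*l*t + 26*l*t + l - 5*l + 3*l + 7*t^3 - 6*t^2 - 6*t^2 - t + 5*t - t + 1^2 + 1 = -27*l^3 - 30*l^2 - l + 7*t^3 + t^2*(-37*l - 12) + t*(57*l^2 + 38*l + 3) + 2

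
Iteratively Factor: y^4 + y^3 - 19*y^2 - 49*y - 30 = (y + 2)*(y^3 - y^2 - 17*y - 15) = (y + 1)*(y + 2)*(y^2 - 2*y - 15) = (y - 5)*(y + 1)*(y + 2)*(y + 3)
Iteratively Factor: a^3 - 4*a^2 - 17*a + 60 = (a - 5)*(a^2 + a - 12) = (a - 5)*(a + 4)*(a - 3)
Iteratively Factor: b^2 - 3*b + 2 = (b - 2)*(b - 1)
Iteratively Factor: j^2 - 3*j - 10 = (j + 2)*(j - 5)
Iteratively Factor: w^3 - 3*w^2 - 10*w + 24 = (w - 4)*(w^2 + w - 6) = (w - 4)*(w + 3)*(w - 2)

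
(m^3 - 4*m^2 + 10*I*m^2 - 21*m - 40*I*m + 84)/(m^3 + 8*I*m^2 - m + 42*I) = (m - 4)/(m - 2*I)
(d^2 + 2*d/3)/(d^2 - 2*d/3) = (3*d + 2)/(3*d - 2)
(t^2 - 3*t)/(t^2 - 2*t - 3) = t/(t + 1)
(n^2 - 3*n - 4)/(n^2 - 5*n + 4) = (n + 1)/(n - 1)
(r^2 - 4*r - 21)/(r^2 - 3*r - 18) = (r - 7)/(r - 6)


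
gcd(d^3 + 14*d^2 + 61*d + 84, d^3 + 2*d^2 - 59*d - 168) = d^2 + 10*d + 21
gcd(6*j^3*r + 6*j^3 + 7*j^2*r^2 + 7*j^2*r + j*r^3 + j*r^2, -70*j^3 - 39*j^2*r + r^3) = 1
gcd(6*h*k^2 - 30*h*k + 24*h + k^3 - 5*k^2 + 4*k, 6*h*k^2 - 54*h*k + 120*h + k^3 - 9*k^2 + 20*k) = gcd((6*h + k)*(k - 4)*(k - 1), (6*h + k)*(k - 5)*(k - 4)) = 6*h*k - 24*h + k^2 - 4*k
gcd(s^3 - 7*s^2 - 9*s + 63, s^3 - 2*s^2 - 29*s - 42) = s^2 - 4*s - 21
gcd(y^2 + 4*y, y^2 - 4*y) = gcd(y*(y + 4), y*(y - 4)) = y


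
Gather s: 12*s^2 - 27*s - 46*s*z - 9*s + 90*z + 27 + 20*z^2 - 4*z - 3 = 12*s^2 + s*(-46*z - 36) + 20*z^2 + 86*z + 24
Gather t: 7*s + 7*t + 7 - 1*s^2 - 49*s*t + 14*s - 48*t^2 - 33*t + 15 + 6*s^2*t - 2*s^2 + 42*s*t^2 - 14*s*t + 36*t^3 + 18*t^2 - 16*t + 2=-3*s^2 + 21*s + 36*t^3 + t^2*(42*s - 30) + t*(6*s^2 - 63*s - 42) + 24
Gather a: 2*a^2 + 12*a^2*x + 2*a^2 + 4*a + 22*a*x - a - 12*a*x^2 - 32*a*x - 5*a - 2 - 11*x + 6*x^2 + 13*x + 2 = a^2*(12*x + 4) + a*(-12*x^2 - 10*x - 2) + 6*x^2 + 2*x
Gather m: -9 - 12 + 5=-16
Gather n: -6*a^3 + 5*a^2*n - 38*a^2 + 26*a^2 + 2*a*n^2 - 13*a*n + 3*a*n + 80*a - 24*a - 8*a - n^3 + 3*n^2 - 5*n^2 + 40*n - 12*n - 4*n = -6*a^3 - 12*a^2 + 48*a - n^3 + n^2*(2*a - 2) + n*(5*a^2 - 10*a + 24)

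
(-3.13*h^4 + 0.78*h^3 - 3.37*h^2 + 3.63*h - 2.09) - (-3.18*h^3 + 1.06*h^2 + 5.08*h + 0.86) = -3.13*h^4 + 3.96*h^3 - 4.43*h^2 - 1.45*h - 2.95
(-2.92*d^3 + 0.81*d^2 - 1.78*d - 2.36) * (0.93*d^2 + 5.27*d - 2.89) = -2.7156*d^5 - 14.6351*d^4 + 11.0521*d^3 - 13.9163*d^2 - 7.293*d + 6.8204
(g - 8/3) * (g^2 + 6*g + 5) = g^3 + 10*g^2/3 - 11*g - 40/3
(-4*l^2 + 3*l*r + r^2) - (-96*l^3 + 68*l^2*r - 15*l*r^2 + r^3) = 96*l^3 - 68*l^2*r - 4*l^2 + 15*l*r^2 + 3*l*r - r^3 + r^2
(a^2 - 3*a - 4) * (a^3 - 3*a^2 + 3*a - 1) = a^5 - 6*a^4 + 8*a^3 + 2*a^2 - 9*a + 4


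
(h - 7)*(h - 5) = h^2 - 12*h + 35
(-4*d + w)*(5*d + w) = -20*d^2 + d*w + w^2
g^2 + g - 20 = (g - 4)*(g + 5)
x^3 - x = x*(x - 1)*(x + 1)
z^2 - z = z*(z - 1)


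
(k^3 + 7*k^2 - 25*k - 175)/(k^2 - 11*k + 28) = (k^3 + 7*k^2 - 25*k - 175)/(k^2 - 11*k + 28)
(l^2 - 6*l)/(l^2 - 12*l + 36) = l/(l - 6)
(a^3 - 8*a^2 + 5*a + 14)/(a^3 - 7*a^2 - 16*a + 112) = (a^2 - a - 2)/(a^2 - 16)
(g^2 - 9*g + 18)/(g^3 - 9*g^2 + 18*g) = 1/g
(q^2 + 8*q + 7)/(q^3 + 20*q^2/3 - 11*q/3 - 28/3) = 3/(3*q - 4)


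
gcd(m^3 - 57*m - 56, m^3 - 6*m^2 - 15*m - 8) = m^2 - 7*m - 8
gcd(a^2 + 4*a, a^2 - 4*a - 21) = 1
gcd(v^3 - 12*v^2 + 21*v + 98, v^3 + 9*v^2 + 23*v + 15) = 1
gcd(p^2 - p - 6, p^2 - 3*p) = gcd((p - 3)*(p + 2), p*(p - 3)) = p - 3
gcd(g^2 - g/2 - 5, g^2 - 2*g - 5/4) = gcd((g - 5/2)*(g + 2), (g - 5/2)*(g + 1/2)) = g - 5/2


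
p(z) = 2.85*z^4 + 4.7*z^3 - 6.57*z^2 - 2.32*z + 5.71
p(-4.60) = 695.96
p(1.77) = 35.06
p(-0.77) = 2.46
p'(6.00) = 2888.84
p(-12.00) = 50063.47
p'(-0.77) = 10.95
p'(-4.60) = -753.15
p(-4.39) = 550.17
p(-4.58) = 681.01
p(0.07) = 5.52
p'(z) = 11.4*z^3 + 14.1*z^2 - 13.14*z - 2.32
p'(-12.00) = -17513.44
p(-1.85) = -8.86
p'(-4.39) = -637.39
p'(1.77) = 81.81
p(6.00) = 4464.07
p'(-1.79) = 1.00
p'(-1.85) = -1.93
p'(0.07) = -3.17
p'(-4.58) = -741.59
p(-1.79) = -8.89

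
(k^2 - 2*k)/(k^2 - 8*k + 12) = k/(k - 6)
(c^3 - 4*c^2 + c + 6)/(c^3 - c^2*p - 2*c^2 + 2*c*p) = (-c^2 + 2*c + 3)/(c*(-c + p))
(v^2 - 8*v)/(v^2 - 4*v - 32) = v/(v + 4)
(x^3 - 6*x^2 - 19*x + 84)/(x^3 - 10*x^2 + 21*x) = (x + 4)/x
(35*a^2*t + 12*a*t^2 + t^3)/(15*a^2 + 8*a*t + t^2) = t*(7*a + t)/(3*a + t)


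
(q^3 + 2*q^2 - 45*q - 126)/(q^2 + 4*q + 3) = (q^2 - q - 42)/(q + 1)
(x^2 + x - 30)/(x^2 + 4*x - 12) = (x - 5)/(x - 2)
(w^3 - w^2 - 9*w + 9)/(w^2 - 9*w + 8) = (w^2 - 9)/(w - 8)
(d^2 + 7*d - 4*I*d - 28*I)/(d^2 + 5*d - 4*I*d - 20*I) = (d + 7)/(d + 5)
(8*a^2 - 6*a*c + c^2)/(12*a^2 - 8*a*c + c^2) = (4*a - c)/(6*a - c)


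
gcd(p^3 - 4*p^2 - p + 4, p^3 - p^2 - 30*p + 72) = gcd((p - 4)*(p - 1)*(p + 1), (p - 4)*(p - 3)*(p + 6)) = p - 4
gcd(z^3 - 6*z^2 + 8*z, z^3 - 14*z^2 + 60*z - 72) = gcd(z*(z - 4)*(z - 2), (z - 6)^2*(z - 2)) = z - 2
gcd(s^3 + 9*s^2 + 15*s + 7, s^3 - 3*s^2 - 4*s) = s + 1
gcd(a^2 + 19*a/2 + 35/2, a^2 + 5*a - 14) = a + 7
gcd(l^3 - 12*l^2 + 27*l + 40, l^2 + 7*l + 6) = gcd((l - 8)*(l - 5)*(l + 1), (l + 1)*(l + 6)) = l + 1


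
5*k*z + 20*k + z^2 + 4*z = (5*k + z)*(z + 4)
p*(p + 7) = p^2 + 7*p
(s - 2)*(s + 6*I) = s^2 - 2*s + 6*I*s - 12*I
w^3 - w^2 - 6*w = w*(w - 3)*(w + 2)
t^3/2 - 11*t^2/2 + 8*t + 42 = (t/2 + 1)*(t - 7)*(t - 6)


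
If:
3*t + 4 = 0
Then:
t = -4/3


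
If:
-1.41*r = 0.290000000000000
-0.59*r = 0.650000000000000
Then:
No Solution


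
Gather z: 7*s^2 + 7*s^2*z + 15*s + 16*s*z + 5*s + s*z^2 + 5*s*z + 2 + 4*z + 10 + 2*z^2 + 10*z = 7*s^2 + 20*s + z^2*(s + 2) + z*(7*s^2 + 21*s + 14) + 12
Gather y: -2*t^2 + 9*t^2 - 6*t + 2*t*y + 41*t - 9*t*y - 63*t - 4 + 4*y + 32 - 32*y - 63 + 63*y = 7*t^2 - 28*t + y*(35 - 7*t) - 35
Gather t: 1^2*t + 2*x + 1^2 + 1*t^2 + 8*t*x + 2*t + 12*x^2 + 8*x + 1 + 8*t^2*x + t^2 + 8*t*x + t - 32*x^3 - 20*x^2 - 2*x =t^2*(8*x + 2) + t*(16*x + 4) - 32*x^3 - 8*x^2 + 8*x + 2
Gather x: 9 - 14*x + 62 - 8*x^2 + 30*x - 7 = -8*x^2 + 16*x + 64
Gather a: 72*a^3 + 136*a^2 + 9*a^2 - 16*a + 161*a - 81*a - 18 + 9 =72*a^3 + 145*a^2 + 64*a - 9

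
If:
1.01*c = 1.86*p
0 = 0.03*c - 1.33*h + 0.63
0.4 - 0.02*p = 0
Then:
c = 36.83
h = 1.30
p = 20.00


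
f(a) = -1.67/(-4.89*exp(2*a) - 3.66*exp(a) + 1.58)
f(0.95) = 0.04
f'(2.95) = -0.00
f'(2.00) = -0.01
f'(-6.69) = -0.00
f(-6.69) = -1.06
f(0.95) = 0.04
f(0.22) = 0.16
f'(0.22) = -0.29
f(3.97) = 0.00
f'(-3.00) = -0.18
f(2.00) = 0.01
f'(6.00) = 0.00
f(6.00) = 0.00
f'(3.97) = -0.00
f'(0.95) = -0.08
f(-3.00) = -1.21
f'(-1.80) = -2.06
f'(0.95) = -0.08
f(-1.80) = -1.98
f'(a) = -1.67*(9.78*exp(2*a) + 3.66*exp(a))/(-4.89*exp(2*a) - 3.66*exp(a) + 1.58)^2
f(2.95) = 0.00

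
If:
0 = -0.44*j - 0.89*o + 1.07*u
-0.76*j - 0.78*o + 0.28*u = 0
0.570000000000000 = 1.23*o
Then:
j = -0.39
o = 0.46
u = 0.22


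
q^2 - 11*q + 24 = (q - 8)*(q - 3)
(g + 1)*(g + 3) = g^2 + 4*g + 3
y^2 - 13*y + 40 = (y - 8)*(y - 5)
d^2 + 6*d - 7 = (d - 1)*(d + 7)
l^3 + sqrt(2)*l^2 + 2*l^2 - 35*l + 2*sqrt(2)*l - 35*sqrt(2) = (l - 5)*(l + 7)*(l + sqrt(2))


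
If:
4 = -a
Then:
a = -4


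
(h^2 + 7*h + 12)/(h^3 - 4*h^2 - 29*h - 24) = (h + 4)/(h^2 - 7*h - 8)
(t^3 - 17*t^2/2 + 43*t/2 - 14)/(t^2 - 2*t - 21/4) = 2*(t^2 - 5*t + 4)/(2*t + 3)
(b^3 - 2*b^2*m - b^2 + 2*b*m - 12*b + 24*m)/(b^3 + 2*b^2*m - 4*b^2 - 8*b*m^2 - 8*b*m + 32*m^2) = (b + 3)/(b + 4*m)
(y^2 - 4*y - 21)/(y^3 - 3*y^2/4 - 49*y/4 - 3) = 4*(y - 7)/(4*y^2 - 15*y - 4)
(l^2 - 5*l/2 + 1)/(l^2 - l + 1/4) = 2*(l - 2)/(2*l - 1)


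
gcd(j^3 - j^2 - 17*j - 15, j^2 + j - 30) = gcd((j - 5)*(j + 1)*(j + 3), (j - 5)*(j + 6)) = j - 5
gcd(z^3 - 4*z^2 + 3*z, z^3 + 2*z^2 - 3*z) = z^2 - z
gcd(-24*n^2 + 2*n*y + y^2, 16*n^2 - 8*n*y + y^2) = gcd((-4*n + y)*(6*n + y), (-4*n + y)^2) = -4*n + y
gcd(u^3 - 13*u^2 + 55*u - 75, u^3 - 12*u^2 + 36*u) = 1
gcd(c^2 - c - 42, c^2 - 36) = c + 6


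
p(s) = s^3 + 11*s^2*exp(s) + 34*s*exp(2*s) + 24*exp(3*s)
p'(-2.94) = 27.08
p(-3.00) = -22.32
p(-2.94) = -20.66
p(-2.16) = -5.10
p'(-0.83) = -0.89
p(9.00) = 12789256945575.97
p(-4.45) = -85.60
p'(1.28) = 5086.60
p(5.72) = 698496539.14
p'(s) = 11*s^2*exp(s) + 3*s^2 + 68*s*exp(2*s) + 22*s*exp(s) + 72*exp(3*s) + 34*exp(2*s)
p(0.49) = 153.20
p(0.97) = 698.28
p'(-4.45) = 60.77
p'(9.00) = 38349898487893.61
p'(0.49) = 515.14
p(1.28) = 1746.50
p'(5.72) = 2080388705.23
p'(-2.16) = 13.04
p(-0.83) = -0.64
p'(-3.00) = 28.23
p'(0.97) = 2103.71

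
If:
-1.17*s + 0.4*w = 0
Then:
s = 0.341880341880342*w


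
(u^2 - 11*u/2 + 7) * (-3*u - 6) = -3*u^3 + 21*u^2/2 + 12*u - 42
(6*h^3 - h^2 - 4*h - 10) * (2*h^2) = 12*h^5 - 2*h^4 - 8*h^3 - 20*h^2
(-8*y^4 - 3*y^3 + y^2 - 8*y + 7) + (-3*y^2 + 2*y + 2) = -8*y^4 - 3*y^3 - 2*y^2 - 6*y + 9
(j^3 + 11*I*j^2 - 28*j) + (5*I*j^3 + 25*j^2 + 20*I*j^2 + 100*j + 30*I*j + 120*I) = j^3 + 5*I*j^3 + 25*j^2 + 31*I*j^2 + 72*j + 30*I*j + 120*I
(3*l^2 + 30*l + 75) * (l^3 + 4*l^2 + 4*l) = 3*l^5 + 42*l^4 + 207*l^3 + 420*l^2 + 300*l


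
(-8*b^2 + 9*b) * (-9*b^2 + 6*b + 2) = 72*b^4 - 129*b^3 + 38*b^2 + 18*b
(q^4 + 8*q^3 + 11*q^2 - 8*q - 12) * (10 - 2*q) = -2*q^5 - 6*q^4 + 58*q^3 + 126*q^2 - 56*q - 120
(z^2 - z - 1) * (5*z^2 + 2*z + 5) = 5*z^4 - 3*z^3 - 2*z^2 - 7*z - 5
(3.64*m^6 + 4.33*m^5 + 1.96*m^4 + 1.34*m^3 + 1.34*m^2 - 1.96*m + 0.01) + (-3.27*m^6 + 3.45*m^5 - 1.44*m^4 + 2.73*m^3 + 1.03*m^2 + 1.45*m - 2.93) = 0.37*m^6 + 7.78*m^5 + 0.52*m^4 + 4.07*m^3 + 2.37*m^2 - 0.51*m - 2.92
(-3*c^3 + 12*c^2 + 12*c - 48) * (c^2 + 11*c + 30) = -3*c^5 - 21*c^4 + 54*c^3 + 444*c^2 - 168*c - 1440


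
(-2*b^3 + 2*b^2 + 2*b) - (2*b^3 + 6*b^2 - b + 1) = -4*b^3 - 4*b^2 + 3*b - 1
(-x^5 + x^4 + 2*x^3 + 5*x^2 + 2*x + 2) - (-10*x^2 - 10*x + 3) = -x^5 + x^4 + 2*x^3 + 15*x^2 + 12*x - 1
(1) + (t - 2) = t - 1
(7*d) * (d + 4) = 7*d^2 + 28*d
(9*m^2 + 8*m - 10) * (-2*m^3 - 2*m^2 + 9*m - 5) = -18*m^5 - 34*m^4 + 85*m^3 + 47*m^2 - 130*m + 50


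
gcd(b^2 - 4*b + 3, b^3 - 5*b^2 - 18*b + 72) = b - 3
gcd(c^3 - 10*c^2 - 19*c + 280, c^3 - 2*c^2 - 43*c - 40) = c^2 - 3*c - 40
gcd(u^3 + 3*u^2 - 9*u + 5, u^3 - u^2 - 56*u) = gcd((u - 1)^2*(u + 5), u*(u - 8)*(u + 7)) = 1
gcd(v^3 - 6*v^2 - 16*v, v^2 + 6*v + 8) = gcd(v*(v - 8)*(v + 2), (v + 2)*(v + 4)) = v + 2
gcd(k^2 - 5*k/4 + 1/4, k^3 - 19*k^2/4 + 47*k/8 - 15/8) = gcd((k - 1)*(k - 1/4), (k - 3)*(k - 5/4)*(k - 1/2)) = 1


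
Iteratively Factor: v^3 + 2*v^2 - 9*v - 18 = (v + 2)*(v^2 - 9) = (v - 3)*(v + 2)*(v + 3)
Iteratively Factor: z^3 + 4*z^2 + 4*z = (z + 2)*(z^2 + 2*z) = (z + 2)^2*(z)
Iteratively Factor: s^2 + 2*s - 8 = (s - 2)*(s + 4)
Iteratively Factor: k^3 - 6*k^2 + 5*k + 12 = (k - 4)*(k^2 - 2*k - 3) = (k - 4)*(k - 3)*(k + 1)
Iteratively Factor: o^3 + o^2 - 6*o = (o - 2)*(o^2 + 3*o) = (o - 2)*(o + 3)*(o)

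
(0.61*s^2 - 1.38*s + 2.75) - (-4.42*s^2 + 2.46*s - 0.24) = 5.03*s^2 - 3.84*s + 2.99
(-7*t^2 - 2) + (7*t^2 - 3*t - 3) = -3*t - 5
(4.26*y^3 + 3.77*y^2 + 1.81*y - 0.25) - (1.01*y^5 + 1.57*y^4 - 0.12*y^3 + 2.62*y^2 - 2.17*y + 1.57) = -1.01*y^5 - 1.57*y^4 + 4.38*y^3 + 1.15*y^2 + 3.98*y - 1.82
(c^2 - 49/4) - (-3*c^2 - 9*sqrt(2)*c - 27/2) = 4*c^2 + 9*sqrt(2)*c + 5/4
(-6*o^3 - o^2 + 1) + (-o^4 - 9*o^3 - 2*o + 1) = -o^4 - 15*o^3 - o^2 - 2*o + 2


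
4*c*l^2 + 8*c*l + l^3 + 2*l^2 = l*(4*c + l)*(l + 2)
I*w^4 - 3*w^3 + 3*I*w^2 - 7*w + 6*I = (w - I)*(w + 2*I)*(w + 3*I)*(I*w + 1)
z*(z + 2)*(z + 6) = z^3 + 8*z^2 + 12*z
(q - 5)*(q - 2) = q^2 - 7*q + 10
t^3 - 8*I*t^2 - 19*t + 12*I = (t - 4*I)*(t - 3*I)*(t - I)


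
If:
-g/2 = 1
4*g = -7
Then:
No Solution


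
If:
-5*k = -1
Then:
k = 1/5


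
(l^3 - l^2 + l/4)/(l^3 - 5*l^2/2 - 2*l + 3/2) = l*(2*l - 1)/(2*(l^2 - 2*l - 3))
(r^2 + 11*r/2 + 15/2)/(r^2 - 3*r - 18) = (r + 5/2)/(r - 6)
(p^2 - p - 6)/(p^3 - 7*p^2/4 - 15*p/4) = 4*(p + 2)/(p*(4*p + 5))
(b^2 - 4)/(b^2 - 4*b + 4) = (b + 2)/(b - 2)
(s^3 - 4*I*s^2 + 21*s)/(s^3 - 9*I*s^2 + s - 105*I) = s/(s - 5*I)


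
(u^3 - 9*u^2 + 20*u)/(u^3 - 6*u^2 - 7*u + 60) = u/(u + 3)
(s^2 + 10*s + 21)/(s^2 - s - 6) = (s^2 + 10*s + 21)/(s^2 - s - 6)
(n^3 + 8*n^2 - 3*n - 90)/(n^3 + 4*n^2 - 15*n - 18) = (n + 5)/(n + 1)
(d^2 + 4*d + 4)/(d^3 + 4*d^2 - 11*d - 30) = (d + 2)/(d^2 + 2*d - 15)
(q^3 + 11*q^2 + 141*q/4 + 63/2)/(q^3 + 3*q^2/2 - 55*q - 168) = (q + 3/2)/(q - 8)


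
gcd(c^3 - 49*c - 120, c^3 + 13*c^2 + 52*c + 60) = c + 5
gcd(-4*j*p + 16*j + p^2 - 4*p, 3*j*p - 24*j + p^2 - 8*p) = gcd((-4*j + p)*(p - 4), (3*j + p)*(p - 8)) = 1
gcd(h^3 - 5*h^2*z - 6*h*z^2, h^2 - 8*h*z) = h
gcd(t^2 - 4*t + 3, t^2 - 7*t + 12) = t - 3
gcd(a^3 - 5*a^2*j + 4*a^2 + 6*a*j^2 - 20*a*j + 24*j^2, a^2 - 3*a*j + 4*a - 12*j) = a^2 - 3*a*j + 4*a - 12*j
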